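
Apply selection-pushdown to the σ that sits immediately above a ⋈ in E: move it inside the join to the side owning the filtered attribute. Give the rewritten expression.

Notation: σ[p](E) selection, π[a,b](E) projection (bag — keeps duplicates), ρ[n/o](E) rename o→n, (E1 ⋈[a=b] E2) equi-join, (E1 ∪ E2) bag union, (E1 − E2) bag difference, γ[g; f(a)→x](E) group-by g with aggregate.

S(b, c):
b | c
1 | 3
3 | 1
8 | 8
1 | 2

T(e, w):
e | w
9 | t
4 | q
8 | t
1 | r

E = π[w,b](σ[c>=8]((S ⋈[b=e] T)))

σ filters on c, owned by the left side.
E' = π[w,b]((σ[c>=8](S) ⋈[b=e] T))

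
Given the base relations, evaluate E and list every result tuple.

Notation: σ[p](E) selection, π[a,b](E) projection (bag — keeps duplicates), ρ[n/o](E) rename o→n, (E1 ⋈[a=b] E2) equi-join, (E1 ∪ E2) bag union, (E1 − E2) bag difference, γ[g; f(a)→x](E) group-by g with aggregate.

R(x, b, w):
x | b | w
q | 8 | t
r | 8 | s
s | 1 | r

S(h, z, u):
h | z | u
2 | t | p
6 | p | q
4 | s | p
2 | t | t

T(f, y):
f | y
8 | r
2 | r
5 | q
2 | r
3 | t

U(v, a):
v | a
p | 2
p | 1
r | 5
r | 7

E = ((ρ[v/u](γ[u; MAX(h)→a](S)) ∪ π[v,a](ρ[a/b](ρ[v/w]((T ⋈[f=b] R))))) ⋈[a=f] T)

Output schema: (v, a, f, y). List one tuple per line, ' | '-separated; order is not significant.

Per-node cardinality:
  S → 4
  γ[u; MAX(h)→a](S) → 3
  ρ[v/u](γ[u; MAX(h)→a](S)) → 3
  T → 5
  R → 3
  (T ⋈[f=b] R) → 2
  ρ[v/w]((T ⋈[f=b] R)) → 2
  ρ[a/b](ρ[v/w]((T ⋈[f=b] R))) → 2
  π[v,a](ρ[a/b](ρ[v/w]((T ⋈[f=b] R)))) → 2
  (ρ[v/u](γ[u; MAX(h)→a](S)) ∪ π[v,a](ρ[a/b](ρ[v/w]((T ⋈[f=b] R))))) → 5
  T → 5
  ((ρ[v/u](γ[u; MAX(h)→a](S)) ∪ π[v,a](ρ[a/b](ρ[v/w]((T ⋈[f=b] R))))) ⋈[a=f] T) → 4

== RESULT ==
v | a | f | y
s | 8 | 8 | r
t | 2 | 2 | r
t | 2 | 2 | r
t | 8 | 8 | r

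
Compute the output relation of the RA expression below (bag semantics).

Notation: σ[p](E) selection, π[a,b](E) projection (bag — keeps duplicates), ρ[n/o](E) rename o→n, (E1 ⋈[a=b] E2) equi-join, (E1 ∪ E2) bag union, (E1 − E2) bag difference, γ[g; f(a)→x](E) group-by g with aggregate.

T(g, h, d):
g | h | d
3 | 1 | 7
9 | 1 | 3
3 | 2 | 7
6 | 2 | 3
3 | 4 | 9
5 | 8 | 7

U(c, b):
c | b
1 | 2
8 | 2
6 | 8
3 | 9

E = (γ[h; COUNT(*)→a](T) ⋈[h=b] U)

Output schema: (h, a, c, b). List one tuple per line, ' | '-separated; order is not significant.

Stepwise |·|:
  T → 6
  γ[h; COUNT(*)→a](T) → 4
  U → 4
  (γ[h; COUNT(*)→a](T) ⋈[h=b] U) → 3

== RESULT ==
h | a | c | b
2 | 2 | 1 | 2
2 | 2 | 8 | 2
8 | 1 | 6 | 8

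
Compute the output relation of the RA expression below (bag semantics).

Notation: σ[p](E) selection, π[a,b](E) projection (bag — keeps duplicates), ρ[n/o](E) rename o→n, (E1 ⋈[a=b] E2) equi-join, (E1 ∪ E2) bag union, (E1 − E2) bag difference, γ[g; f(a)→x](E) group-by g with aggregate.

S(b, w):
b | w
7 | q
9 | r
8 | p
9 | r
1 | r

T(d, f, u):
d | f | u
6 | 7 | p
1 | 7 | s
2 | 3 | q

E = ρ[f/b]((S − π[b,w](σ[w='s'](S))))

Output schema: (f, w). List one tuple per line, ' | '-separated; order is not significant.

Row counts bottom-up:
  S → 5
  S → 5
  σ[w='s'](S) → 0
  π[b,w](σ[w='s'](S)) → 0
  (S − π[b,w](σ[w='s'](S))) → 5
  ρ[f/b]((S − π[b,w](σ[w='s'](S)))) → 5

== RESULT ==
f | w
1 | r
7 | q
8 | p
9 | r
9 | r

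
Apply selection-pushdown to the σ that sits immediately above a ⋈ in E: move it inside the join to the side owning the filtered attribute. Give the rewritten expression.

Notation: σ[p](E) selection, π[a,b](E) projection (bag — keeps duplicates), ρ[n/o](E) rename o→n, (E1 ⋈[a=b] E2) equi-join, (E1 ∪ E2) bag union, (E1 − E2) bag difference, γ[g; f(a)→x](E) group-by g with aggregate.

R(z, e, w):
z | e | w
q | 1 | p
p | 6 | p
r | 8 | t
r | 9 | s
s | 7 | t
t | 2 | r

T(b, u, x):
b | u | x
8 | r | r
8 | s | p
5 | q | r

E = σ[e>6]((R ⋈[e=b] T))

σ filters on e, owned by the left side.
E' = (σ[e>6](R) ⋈[e=b] T)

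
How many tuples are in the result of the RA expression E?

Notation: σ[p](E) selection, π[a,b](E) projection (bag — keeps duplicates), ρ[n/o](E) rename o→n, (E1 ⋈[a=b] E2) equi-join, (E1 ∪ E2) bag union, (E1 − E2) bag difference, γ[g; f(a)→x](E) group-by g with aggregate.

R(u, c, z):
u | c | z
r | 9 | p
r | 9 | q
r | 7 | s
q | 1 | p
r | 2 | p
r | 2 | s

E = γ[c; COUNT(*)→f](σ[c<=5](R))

Subexpression sizes:
  R → 6
  σ[c<=5](R) → 3
  γ[c; COUNT(*)→f](σ[c<=5](R)) → 2

|E| = 2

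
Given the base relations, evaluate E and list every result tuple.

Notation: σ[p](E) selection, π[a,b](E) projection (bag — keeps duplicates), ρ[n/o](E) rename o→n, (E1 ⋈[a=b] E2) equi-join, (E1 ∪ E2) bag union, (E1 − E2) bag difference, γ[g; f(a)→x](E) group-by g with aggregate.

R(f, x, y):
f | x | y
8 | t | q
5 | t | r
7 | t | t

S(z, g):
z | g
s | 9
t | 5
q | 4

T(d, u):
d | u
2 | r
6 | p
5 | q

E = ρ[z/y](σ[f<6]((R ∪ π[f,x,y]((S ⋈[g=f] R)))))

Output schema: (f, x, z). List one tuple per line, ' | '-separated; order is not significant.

Row counts bottom-up:
  R → 3
  S → 3
  R → 3
  (S ⋈[g=f] R) → 1
  π[f,x,y]((S ⋈[g=f] R)) → 1
  (R ∪ π[f,x,y]((S ⋈[g=f] R))) → 4
  σ[f<6]((R ∪ π[f,x,y]((S ⋈[g=f] R)))) → 2
  ρ[z/y](σ[f<6]((R ∪ π[f,x,y]((S ⋈[g=f] R))))) → 2

== RESULT ==
f | x | z
5 | t | r
5 | t | r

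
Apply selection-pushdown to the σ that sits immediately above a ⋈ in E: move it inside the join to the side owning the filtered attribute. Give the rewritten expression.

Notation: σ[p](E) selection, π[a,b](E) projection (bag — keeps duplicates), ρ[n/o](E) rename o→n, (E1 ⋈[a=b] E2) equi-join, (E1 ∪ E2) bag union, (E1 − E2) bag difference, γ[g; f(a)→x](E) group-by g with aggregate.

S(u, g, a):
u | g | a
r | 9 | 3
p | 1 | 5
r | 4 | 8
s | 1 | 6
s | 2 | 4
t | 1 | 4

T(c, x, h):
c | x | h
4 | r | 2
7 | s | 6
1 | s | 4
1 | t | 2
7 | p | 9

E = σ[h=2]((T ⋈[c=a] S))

σ filters on h, owned by the left side.
E' = (σ[h=2](T) ⋈[c=a] S)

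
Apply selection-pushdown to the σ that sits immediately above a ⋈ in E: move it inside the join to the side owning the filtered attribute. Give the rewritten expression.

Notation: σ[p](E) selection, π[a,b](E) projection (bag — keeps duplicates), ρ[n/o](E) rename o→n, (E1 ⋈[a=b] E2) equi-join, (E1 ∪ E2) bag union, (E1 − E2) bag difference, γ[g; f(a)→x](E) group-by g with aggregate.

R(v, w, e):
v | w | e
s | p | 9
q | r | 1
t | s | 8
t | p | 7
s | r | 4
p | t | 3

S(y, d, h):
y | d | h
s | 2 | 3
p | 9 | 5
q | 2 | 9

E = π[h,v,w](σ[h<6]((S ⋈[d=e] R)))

σ filters on h, owned by the left side.
E' = π[h,v,w]((σ[h<6](S) ⋈[d=e] R))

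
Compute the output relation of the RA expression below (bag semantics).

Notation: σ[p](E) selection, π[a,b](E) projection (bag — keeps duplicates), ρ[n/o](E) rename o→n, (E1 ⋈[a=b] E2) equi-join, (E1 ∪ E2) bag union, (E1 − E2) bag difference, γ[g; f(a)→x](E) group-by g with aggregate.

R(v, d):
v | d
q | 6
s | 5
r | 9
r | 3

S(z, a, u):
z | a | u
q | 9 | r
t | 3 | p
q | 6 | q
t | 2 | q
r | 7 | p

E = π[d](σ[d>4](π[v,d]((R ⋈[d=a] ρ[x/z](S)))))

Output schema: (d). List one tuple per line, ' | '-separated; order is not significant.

Subexpression sizes:
  R → 4
  S → 5
  ρ[x/z](S) → 5
  (R ⋈[d=a] ρ[x/z](S)) → 3
  π[v,d]((R ⋈[d=a] ρ[x/z](S))) → 3
  σ[d>4](π[v,d]((R ⋈[d=a] ρ[x/z](S)))) → 2
  π[d](σ[d>4](π[v,d]((R ⋈[d=a] ρ[x/z](S))))) → 2

== RESULT ==
d
6
9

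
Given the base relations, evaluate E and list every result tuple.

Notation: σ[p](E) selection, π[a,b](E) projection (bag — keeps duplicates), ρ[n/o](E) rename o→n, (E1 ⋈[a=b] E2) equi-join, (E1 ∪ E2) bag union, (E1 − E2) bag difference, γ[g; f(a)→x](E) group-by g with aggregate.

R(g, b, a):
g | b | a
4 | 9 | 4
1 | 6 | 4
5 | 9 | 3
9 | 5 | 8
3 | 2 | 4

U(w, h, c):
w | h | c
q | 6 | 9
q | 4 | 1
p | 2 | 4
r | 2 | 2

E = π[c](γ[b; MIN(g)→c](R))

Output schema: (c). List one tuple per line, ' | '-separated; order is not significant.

Row counts bottom-up:
  R → 5
  γ[b; MIN(g)→c](R) → 4
  π[c](γ[b; MIN(g)→c](R)) → 4

== RESULT ==
c
1
3
4
9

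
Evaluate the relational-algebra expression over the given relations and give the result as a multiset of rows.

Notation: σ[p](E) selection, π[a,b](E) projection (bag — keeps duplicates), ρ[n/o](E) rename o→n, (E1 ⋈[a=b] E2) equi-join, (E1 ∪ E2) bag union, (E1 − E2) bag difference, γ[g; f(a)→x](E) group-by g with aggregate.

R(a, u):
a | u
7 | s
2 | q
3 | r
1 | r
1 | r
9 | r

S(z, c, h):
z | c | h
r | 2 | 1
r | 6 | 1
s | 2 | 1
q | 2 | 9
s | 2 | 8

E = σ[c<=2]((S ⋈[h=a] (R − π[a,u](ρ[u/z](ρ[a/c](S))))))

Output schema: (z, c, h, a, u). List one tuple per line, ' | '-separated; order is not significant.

Row counts bottom-up:
  S → 5
  R → 6
  S → 5
  ρ[a/c](S) → 5
  ρ[u/z](ρ[a/c](S)) → 5
  π[a,u](ρ[u/z](ρ[a/c](S))) → 5
  (R − π[a,u](ρ[u/z](ρ[a/c](S)))) → 5
  (S ⋈[h=a] (R − π[a,u](ρ[u/z](ρ[a/c](S))))) → 7
  σ[c<=2]((S ⋈[h=a] (R − π[a,u](ρ[u/z](ρ[a/c](S)))))) → 5

== RESULT ==
z | c | h | a | u
q | 2 | 9 | 9 | r
r | 2 | 1 | 1 | r
r | 2 | 1 | 1 | r
s | 2 | 1 | 1 | r
s | 2 | 1 | 1 | r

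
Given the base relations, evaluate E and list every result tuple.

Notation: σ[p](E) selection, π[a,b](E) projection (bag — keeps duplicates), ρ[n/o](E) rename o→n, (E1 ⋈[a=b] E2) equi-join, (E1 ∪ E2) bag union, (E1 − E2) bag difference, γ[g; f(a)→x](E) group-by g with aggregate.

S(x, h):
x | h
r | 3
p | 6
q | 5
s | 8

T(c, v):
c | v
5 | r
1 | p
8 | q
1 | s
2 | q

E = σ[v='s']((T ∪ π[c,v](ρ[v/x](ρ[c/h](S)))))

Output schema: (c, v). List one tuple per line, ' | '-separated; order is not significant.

Stepwise |·|:
  T → 5
  S → 4
  ρ[c/h](S) → 4
  ρ[v/x](ρ[c/h](S)) → 4
  π[c,v](ρ[v/x](ρ[c/h](S))) → 4
  (T ∪ π[c,v](ρ[v/x](ρ[c/h](S)))) → 9
  σ[v='s']((T ∪ π[c,v](ρ[v/x](ρ[c/h](S))))) → 2

== RESULT ==
c | v
1 | s
8 | s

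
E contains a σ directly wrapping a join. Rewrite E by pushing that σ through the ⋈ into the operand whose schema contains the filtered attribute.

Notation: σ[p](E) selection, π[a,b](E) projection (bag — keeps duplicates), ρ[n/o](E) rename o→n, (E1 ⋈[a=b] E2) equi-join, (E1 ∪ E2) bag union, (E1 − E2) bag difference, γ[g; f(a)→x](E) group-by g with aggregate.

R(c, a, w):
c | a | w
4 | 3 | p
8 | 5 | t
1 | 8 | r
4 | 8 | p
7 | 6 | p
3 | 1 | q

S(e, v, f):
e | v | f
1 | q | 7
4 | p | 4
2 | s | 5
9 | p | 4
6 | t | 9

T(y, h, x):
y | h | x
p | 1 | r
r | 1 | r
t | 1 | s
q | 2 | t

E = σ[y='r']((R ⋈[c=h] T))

σ filters on y, owned by the right side.
E' = (R ⋈[c=h] σ[y='r'](T))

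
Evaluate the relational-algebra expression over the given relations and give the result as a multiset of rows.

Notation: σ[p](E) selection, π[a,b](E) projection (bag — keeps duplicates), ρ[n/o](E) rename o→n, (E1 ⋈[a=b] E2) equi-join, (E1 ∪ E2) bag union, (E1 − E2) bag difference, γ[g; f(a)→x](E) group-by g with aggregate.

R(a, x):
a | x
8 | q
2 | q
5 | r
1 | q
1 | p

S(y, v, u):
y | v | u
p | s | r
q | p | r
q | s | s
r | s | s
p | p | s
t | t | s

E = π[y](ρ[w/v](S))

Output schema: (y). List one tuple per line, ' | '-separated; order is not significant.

Stepwise |·|:
  S → 6
  ρ[w/v](S) → 6
  π[y](ρ[w/v](S)) → 6

== RESULT ==
y
p
p
q
q
r
t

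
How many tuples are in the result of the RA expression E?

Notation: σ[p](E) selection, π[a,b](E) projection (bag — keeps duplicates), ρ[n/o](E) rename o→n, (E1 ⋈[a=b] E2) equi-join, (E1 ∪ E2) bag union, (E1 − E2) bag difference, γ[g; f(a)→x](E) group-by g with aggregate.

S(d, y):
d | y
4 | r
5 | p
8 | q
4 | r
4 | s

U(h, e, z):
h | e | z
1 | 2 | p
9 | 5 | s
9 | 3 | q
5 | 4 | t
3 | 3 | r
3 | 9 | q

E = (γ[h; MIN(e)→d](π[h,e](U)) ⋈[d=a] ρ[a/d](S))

Subexpression sizes:
  U → 6
  π[h,e](U) → 6
  γ[h; MIN(e)→d](π[h,e](U)) → 4
  S → 5
  ρ[a/d](S) → 5
  (γ[h; MIN(e)→d](π[h,e](U)) ⋈[d=a] ρ[a/d](S)) → 3

|E| = 3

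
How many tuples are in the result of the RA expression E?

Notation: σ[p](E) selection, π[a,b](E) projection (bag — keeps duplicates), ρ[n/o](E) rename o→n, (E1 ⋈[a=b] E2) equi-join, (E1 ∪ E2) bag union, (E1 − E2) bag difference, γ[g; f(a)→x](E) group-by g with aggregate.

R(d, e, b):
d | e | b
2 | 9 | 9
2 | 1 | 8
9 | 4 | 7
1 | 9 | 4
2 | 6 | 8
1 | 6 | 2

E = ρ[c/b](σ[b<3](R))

Row counts bottom-up:
  R → 6
  σ[b<3](R) → 1
  ρ[c/b](σ[b<3](R)) → 1

|E| = 1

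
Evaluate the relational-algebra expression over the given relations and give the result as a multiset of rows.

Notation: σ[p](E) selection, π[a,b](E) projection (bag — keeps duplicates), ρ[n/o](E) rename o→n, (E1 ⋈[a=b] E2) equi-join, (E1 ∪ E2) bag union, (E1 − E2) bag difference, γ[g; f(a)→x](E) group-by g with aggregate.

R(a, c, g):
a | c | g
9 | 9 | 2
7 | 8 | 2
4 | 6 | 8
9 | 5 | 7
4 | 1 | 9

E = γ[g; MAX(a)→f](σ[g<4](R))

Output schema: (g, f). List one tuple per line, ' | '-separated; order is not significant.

Per-node cardinality:
  R → 5
  σ[g<4](R) → 2
  γ[g; MAX(a)→f](σ[g<4](R)) → 1

== RESULT ==
g | f
2 | 9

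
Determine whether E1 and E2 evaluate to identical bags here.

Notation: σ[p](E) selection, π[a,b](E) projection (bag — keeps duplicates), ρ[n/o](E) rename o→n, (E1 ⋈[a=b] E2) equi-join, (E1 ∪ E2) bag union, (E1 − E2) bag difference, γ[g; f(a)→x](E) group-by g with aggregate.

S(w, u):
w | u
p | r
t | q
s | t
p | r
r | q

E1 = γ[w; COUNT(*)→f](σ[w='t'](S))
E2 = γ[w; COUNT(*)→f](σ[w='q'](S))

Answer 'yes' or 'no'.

E1 subexpression sizes:
  S → 5
  σ[w='t'](S) → 1
  γ[w; COUNT(*)→f](σ[w='t'](S)) → 1
E2 subexpression sizes:
  S → 5
  σ[w='q'](S) → 0
  γ[w; COUNT(*)→f](σ[w='q'](S)) → 0

E1 result:
w | f
t | 1
E2 result:
w | f
(0 rows)
Witness: ('t', 1) appears 1× in E1 but 0× in E2.

no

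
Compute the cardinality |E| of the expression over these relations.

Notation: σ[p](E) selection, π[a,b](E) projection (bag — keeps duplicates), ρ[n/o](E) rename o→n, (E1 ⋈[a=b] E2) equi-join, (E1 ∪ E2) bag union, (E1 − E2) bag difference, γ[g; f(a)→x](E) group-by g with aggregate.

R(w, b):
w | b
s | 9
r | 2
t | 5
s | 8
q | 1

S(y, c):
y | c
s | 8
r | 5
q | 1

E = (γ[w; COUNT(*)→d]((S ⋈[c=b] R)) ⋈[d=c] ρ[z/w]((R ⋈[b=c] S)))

Stepwise |·|:
  S → 3
  R → 5
  (S ⋈[c=b] R) → 3
  γ[w; COUNT(*)→d]((S ⋈[c=b] R)) → 3
  R → 5
  S → 3
  (R ⋈[b=c] S) → 3
  ρ[z/w]((R ⋈[b=c] S)) → 3
  (γ[w; COUNT(*)→d]((S ⋈[c=b] R)) ⋈[d=c] ρ[z/w]((R ⋈[b=c] S))) → 3

|E| = 3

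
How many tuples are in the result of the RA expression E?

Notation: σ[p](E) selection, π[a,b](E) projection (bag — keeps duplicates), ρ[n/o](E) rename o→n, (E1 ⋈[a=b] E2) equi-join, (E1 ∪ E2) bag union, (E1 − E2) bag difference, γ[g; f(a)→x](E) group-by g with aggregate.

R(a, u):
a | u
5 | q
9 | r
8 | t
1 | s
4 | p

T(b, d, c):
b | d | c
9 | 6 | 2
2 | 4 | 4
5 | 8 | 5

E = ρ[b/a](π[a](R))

Row counts bottom-up:
  R → 5
  π[a](R) → 5
  ρ[b/a](π[a](R)) → 5

|E| = 5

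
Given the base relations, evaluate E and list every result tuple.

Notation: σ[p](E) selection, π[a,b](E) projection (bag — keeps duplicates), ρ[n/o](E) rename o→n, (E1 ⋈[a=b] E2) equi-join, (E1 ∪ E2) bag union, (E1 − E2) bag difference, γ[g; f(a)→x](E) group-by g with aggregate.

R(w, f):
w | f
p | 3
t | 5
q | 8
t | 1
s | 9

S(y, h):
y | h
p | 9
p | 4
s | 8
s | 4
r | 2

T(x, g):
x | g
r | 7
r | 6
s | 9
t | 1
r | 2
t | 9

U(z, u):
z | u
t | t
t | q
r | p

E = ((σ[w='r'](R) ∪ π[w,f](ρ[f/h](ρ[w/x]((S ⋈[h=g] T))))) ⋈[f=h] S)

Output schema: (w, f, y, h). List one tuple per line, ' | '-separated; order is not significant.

Stepwise |·|:
  R → 5
  σ[w='r'](R) → 0
  S → 5
  T → 6
  (S ⋈[h=g] T) → 3
  ρ[w/x]((S ⋈[h=g] T)) → 3
  ρ[f/h](ρ[w/x]((S ⋈[h=g] T))) → 3
  π[w,f](ρ[f/h](ρ[w/x]((S ⋈[h=g] T)))) → 3
  (σ[w='r'](R) ∪ π[w,f](ρ[f/h](ρ[w/x]((S ⋈[h=g] T))))) → 3
  S → 5
  ((σ[w='r'](R) ∪ π[w,f](ρ[f/h](ρ[w/x]((S ⋈[h=g] T))))) ⋈[f=h] S) → 3

== RESULT ==
w | f | y | h
r | 2 | r | 2
s | 9 | p | 9
t | 9 | p | 9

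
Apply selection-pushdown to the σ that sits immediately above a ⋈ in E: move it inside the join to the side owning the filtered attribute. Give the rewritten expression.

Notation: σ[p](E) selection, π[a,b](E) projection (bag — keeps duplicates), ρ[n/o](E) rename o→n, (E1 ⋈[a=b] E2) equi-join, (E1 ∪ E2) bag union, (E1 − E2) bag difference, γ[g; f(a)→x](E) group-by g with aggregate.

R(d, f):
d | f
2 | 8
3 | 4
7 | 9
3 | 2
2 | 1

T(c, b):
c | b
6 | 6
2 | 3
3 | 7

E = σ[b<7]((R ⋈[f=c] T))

σ filters on b, owned by the right side.
E' = (R ⋈[f=c] σ[b<7](T))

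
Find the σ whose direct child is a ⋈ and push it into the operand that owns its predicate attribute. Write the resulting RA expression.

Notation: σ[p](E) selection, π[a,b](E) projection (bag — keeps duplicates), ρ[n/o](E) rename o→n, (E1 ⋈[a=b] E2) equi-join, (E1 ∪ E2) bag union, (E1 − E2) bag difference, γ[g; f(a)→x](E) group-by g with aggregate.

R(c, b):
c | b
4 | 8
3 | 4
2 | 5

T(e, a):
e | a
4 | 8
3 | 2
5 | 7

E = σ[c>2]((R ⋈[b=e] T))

σ filters on c, owned by the left side.
E' = (σ[c>2](R) ⋈[b=e] T)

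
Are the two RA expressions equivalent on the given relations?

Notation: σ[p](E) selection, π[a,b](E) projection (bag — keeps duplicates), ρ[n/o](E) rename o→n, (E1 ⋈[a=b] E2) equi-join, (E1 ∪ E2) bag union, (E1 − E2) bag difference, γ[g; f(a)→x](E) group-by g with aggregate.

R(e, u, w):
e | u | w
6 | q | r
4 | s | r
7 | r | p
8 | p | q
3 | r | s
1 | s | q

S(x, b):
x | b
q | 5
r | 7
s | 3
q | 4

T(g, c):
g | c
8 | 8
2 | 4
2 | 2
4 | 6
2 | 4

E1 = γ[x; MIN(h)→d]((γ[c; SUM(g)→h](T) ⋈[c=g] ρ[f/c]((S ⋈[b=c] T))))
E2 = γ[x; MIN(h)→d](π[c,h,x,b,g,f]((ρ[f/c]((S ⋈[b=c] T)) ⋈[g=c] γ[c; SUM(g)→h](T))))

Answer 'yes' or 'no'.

E1 row counts bottom-up:
  T → 5
  γ[c; SUM(g)→h](T) → 4
  S → 4
  T → 5
  (S ⋈[b=c] T) → 2
  ρ[f/c]((S ⋈[b=c] T)) → 2
  (γ[c; SUM(g)→h](T) ⋈[c=g] ρ[f/c]((S ⋈[b=c] T))) → 2
  γ[x; MIN(h)→d]((γ[c; SUM(g)→h](T) ⋈[c=g] ρ[f/c]((S ⋈[b=c] T)))) → 1
E2 row counts bottom-up:
  S → 4
  T → 5
  (S ⋈[b=c] T) → 2
  ρ[f/c]((S ⋈[b=c] T)) → 2
  T → 5
  γ[c; SUM(g)→h](T) → 4
  (ρ[f/c]((S ⋈[b=c] T)) ⋈[g=c] γ[c; SUM(g)→h](T)) → 2
  π[c,h,x,b,g,f]((ρ[f/c]((S ⋈[b=c] T)) ⋈[g=c] γ[c; SUM(g)→h](T))) → 2
  γ[x; MIN(h)→d](π[c,h,x,b,g,f]((ρ[f/c]((S ⋈[b=c] T)) ⋈[g=c] γ[c; SUM(g)→h](T)))) → 1

E1 and E2 produce the same multiset:
x | d
q | 2

yes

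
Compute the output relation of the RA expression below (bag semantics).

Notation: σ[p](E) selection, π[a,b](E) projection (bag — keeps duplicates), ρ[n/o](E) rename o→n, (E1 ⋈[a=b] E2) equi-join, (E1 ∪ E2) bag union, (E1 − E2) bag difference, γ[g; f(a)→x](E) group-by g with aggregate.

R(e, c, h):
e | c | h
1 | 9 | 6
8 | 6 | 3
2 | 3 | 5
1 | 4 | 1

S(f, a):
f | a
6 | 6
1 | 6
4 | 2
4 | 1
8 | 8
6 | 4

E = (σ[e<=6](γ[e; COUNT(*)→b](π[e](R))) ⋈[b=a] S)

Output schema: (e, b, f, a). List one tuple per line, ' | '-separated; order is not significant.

Stepwise |·|:
  R → 4
  π[e](R) → 4
  γ[e; COUNT(*)→b](π[e](R)) → 3
  σ[e<=6](γ[e; COUNT(*)→b](π[e](R))) → 2
  S → 6
  (σ[e<=6](γ[e; COUNT(*)→b](π[e](R))) ⋈[b=a] S) → 2

== RESULT ==
e | b | f | a
1 | 2 | 4 | 2
2 | 1 | 4 | 1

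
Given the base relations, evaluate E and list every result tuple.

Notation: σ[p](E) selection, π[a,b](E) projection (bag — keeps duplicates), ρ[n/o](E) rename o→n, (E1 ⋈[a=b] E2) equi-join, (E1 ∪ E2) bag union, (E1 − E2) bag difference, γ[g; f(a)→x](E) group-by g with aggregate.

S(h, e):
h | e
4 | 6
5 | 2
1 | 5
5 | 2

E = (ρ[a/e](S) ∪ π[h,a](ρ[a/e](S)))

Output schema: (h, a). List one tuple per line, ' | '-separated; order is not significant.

Row counts bottom-up:
  S → 4
  ρ[a/e](S) → 4
  S → 4
  ρ[a/e](S) → 4
  π[h,a](ρ[a/e](S)) → 4
  (ρ[a/e](S) ∪ π[h,a](ρ[a/e](S))) → 8

== RESULT ==
h | a
1 | 5
1 | 5
4 | 6
4 | 6
5 | 2
5 | 2
5 | 2
5 | 2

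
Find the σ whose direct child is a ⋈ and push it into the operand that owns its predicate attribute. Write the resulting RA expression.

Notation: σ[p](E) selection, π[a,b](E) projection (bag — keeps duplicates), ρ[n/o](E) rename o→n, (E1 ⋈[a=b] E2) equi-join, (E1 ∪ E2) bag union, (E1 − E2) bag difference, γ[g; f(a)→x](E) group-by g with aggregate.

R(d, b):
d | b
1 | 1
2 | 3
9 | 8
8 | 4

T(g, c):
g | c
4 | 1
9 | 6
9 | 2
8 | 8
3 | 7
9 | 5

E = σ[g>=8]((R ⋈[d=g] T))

σ filters on g, owned by the right side.
E' = (R ⋈[d=g] σ[g>=8](T))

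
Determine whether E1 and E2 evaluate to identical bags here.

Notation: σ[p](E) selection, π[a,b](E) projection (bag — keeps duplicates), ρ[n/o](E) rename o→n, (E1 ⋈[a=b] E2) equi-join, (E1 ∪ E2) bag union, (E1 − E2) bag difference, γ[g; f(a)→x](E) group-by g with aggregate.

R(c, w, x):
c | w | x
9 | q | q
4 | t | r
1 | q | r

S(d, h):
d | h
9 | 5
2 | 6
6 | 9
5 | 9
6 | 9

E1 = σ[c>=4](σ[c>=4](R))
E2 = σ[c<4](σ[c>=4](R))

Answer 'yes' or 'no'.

E1 subexpression sizes:
  R → 3
  σ[c>=4](R) → 2
  σ[c>=4](σ[c>=4](R)) → 2
E2 subexpression sizes:
  R → 3
  σ[c>=4](R) → 2
  σ[c<4](σ[c>=4](R)) → 0

E1 result:
c | w | x
4 | t | r
9 | q | q
E2 result:
c | w | x
(0 rows)
Witness: (9, 'q', 'q') appears 1× in E1 but 0× in E2.

no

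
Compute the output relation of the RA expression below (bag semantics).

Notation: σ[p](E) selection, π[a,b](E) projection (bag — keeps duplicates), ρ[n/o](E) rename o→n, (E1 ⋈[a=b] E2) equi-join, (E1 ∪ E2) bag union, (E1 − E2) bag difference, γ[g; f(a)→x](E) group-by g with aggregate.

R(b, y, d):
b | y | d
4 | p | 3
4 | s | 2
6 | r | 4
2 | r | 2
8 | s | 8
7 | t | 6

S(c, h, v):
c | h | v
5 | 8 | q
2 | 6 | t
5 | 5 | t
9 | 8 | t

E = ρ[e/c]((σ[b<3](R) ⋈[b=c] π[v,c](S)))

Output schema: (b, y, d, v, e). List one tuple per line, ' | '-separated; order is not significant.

Subexpression sizes:
  R → 6
  σ[b<3](R) → 1
  S → 4
  π[v,c](S) → 4
  (σ[b<3](R) ⋈[b=c] π[v,c](S)) → 1
  ρ[e/c]((σ[b<3](R) ⋈[b=c] π[v,c](S))) → 1

== RESULT ==
b | y | d | v | e
2 | r | 2 | t | 2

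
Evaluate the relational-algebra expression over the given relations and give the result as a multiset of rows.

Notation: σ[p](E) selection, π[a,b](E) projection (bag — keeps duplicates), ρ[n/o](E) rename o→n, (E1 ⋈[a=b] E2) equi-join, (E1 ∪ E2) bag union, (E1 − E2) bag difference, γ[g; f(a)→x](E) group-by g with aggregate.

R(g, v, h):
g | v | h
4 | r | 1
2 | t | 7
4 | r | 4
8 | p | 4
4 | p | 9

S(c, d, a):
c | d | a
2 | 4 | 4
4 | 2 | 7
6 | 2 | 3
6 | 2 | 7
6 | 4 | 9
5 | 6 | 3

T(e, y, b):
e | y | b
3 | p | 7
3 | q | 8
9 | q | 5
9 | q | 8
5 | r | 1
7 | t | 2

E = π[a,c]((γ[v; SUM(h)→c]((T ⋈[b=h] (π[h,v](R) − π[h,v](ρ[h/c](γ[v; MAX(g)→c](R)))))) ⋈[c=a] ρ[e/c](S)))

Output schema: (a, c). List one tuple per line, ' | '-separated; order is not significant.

Stepwise |·|:
  T → 6
  R → 5
  π[h,v](R) → 5
  R → 5
  γ[v; MAX(g)→c](R) → 3
  ρ[h/c](γ[v; MAX(g)→c](R)) → 3
  π[h,v](ρ[h/c](γ[v; MAX(g)→c](R))) → 3
  (π[h,v](R) − π[h,v](ρ[h/c](γ[v; MAX(g)→c](R)))) → 4
  (T ⋈[b=h] (π[h,v](R) − π[h,v](ρ[h/c](γ[v; MAX(g)→c](R))))) → 2
  γ[v; SUM(h)→c]((T ⋈[b=h] (π[h,v](R) − π[h,v](ρ[h/c](γ[v; MAX(g)→c](R)))))) → 2
  S → 6
  ρ[e/c](S) → 6
  (γ[v; SUM(h)→c]((T ⋈[b=h] (π[h,v](R) − π[h,v](ρ[h/c](γ[v; MAX(g)→c](R)))))) ⋈[c=a] ρ[e/c](S)) → 2
  π[a,c]((γ[v; SUM(h)→c]((T ⋈[b=h] (π[h,v](R) − π[h,v](ρ[h/c](γ[v; MAX(g)→c](R)))))) ⋈[c=a] ρ[e/c](S))) → 2

== RESULT ==
a | c
7 | 7
7 | 7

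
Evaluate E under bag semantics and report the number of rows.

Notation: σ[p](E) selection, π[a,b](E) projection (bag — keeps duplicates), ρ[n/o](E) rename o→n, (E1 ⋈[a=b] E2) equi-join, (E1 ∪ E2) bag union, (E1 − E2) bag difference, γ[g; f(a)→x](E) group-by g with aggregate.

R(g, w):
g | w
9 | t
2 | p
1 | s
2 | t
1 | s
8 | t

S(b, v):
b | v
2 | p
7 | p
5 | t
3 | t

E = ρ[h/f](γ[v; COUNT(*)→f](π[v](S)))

Per-node cardinality:
  S → 4
  π[v](S) → 4
  γ[v; COUNT(*)→f](π[v](S)) → 2
  ρ[h/f](γ[v; COUNT(*)→f](π[v](S))) → 2

|E| = 2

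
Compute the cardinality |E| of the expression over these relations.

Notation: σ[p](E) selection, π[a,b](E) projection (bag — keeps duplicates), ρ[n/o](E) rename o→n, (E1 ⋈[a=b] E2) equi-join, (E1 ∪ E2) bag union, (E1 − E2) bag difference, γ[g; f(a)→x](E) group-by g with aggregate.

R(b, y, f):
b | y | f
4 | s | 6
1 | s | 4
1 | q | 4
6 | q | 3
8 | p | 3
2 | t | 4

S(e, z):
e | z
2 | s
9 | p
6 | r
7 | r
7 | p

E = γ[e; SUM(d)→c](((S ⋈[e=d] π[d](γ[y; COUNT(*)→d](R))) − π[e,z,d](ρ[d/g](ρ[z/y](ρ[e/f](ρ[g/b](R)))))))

Subexpression sizes:
  S → 5
  R → 6
  γ[y; COUNT(*)→d](R) → 4
  π[d](γ[y; COUNT(*)→d](R)) → 4
  (S ⋈[e=d] π[d](γ[y; COUNT(*)→d](R))) → 2
  R → 6
  ρ[g/b](R) → 6
  ρ[e/f](ρ[g/b](R)) → 6
  ρ[z/y](ρ[e/f](ρ[g/b](R))) → 6
  ρ[d/g](ρ[z/y](ρ[e/f](ρ[g/b](R)))) → 6
  π[e,z,d](ρ[d/g](ρ[z/y](ρ[e/f](ρ[g/b](R))))) → 6
  ((S ⋈[e=d] π[d](γ[y; COUNT(*)→d](R))) − π[e,z,d](ρ[d/g](ρ[z/y](ρ[e/f](ρ[g/b](R)))))) → 2
  γ[e; SUM(d)→c](((S ⋈[e=d] π[d](γ[y; COUNT(*)→d](R))) − π[e,z,d](ρ[d/g](ρ[z/y](ρ[e/f](ρ[g/b](R))))))) → 1

|E| = 1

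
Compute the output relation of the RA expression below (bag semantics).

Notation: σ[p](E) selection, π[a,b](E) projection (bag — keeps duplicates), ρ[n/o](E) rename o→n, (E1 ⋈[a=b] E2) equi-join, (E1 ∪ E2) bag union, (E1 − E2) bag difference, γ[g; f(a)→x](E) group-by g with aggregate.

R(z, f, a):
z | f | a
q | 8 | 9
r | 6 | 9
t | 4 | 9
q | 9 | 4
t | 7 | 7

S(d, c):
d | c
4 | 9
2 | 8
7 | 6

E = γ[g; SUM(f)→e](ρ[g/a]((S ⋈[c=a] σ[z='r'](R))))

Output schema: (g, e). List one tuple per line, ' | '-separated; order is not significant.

Subexpression sizes:
  S → 3
  R → 5
  σ[z='r'](R) → 1
  (S ⋈[c=a] σ[z='r'](R)) → 1
  ρ[g/a]((S ⋈[c=a] σ[z='r'](R))) → 1
  γ[g; SUM(f)→e](ρ[g/a]((S ⋈[c=a] σ[z='r'](R)))) → 1

== RESULT ==
g | e
9 | 6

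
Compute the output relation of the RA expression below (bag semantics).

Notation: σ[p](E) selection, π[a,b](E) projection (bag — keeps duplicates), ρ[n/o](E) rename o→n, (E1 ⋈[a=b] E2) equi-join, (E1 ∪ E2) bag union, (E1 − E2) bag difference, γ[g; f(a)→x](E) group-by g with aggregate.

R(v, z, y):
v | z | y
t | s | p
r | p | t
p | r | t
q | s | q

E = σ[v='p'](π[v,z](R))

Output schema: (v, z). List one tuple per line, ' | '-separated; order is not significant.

Stepwise |·|:
  R → 4
  π[v,z](R) → 4
  σ[v='p'](π[v,z](R)) → 1

== RESULT ==
v | z
p | r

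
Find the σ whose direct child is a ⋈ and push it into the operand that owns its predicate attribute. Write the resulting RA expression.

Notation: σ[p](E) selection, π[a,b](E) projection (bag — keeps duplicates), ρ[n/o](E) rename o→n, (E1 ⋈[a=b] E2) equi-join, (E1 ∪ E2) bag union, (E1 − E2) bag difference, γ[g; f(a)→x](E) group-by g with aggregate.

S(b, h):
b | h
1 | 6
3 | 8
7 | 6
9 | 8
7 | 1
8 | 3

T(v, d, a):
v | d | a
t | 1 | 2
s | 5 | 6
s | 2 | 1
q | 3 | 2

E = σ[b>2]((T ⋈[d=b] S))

σ filters on b, owned by the right side.
E' = (T ⋈[d=b] σ[b>2](S))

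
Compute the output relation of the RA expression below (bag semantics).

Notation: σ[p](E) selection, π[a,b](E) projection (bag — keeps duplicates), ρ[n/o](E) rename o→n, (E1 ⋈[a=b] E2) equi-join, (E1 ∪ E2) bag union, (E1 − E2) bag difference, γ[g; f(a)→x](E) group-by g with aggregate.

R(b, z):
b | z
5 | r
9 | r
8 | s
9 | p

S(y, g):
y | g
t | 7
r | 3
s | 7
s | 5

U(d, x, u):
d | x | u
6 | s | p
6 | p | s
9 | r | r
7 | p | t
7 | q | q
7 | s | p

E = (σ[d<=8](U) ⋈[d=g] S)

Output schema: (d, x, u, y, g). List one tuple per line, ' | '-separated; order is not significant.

Row counts bottom-up:
  U → 6
  σ[d<=8](U) → 5
  S → 4
  (σ[d<=8](U) ⋈[d=g] S) → 6

== RESULT ==
d | x | u | y | g
7 | p | t | s | 7
7 | p | t | t | 7
7 | q | q | s | 7
7 | q | q | t | 7
7 | s | p | s | 7
7 | s | p | t | 7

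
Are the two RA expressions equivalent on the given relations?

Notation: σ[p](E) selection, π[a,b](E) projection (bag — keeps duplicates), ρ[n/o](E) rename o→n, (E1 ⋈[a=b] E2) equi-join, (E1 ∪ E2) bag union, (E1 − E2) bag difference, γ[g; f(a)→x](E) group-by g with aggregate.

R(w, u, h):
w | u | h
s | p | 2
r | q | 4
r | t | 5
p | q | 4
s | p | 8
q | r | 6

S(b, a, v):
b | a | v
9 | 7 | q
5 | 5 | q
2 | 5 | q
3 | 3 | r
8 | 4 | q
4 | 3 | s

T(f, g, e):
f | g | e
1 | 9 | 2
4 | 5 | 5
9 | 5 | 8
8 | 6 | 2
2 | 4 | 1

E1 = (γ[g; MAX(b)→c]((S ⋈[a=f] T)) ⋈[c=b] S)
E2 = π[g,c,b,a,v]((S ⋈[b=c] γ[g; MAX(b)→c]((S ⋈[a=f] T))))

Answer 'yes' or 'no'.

E1 per-node cardinality:
  S → 6
  T → 5
  (S ⋈[a=f] T) → 1
  γ[g; MAX(b)→c]((S ⋈[a=f] T)) → 1
  S → 6
  (γ[g; MAX(b)→c]((S ⋈[a=f] T)) ⋈[c=b] S) → 1
E2 per-node cardinality:
  S → 6
  S → 6
  T → 5
  (S ⋈[a=f] T) → 1
  γ[g; MAX(b)→c]((S ⋈[a=f] T)) → 1
  (S ⋈[b=c] γ[g; MAX(b)→c]((S ⋈[a=f] T))) → 1
  π[g,c,b,a,v]((S ⋈[b=c] γ[g; MAX(b)→c]((S ⋈[a=f] T)))) → 1

E1 and E2 produce the same multiset:
g | c | b | a | v
5 | 8 | 8 | 4 | q

yes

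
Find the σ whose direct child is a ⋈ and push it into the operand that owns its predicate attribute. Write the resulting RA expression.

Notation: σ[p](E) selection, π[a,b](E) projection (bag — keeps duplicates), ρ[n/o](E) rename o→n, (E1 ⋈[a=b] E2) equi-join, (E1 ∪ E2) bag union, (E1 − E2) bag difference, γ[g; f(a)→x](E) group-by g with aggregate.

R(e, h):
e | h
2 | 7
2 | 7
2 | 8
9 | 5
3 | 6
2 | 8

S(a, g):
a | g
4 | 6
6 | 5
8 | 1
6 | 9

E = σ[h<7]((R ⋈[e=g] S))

σ filters on h, owned by the left side.
E' = (σ[h<7](R) ⋈[e=g] S)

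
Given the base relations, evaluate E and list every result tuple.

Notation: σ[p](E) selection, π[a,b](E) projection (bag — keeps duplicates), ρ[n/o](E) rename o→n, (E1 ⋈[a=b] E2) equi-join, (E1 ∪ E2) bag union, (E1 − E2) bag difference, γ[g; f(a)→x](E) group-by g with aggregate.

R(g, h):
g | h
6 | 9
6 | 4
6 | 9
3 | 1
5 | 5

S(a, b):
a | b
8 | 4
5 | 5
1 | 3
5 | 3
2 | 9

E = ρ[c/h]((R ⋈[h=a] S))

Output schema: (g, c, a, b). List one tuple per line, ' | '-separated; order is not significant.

Per-node cardinality:
  R → 5
  S → 5
  (R ⋈[h=a] S) → 3
  ρ[c/h]((R ⋈[h=a] S)) → 3

== RESULT ==
g | c | a | b
3 | 1 | 1 | 3
5 | 5 | 5 | 3
5 | 5 | 5 | 5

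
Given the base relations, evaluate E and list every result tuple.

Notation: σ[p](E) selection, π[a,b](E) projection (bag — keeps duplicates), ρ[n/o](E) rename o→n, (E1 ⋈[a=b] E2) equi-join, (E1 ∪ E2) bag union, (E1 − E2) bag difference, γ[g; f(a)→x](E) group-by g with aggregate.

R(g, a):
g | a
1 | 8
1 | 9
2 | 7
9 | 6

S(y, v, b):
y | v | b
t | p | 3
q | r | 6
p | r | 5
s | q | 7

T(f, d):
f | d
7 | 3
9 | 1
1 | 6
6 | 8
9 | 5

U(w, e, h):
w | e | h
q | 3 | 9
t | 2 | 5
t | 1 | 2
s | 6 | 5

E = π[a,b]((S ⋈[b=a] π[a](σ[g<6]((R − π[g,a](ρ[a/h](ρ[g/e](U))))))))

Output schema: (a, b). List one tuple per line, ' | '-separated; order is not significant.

Row counts bottom-up:
  S → 4
  R → 4
  U → 4
  ρ[g/e](U) → 4
  ρ[a/h](ρ[g/e](U)) → 4
  π[g,a](ρ[a/h](ρ[g/e](U))) → 4
  (R − π[g,a](ρ[a/h](ρ[g/e](U)))) → 4
  σ[g<6]((R − π[g,a](ρ[a/h](ρ[g/e](U))))) → 3
  π[a](σ[g<6]((R − π[g,a](ρ[a/h](ρ[g/e](U)))))) → 3
  (S ⋈[b=a] π[a](σ[g<6]((R − π[g,a](ρ[a/h](ρ[g/e](U))))))) → 1
  π[a,b]((S ⋈[b=a] π[a](σ[g<6]((R − π[g,a](ρ[a/h](ρ[g/e](U)))))))) → 1

== RESULT ==
a | b
7 | 7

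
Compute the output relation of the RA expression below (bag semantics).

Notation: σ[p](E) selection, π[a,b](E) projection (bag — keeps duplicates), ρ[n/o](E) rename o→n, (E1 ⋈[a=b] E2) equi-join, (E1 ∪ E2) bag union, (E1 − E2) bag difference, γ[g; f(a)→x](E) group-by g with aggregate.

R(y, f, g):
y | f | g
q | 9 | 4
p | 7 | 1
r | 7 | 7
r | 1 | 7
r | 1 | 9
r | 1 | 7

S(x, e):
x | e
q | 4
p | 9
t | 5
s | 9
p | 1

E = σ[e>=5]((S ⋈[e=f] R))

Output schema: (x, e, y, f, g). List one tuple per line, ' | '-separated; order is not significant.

Subexpression sizes:
  S → 5
  R → 6
  (S ⋈[e=f] R) → 5
  σ[e>=5]((S ⋈[e=f] R)) → 2

== RESULT ==
x | e | y | f | g
p | 9 | q | 9 | 4
s | 9 | q | 9 | 4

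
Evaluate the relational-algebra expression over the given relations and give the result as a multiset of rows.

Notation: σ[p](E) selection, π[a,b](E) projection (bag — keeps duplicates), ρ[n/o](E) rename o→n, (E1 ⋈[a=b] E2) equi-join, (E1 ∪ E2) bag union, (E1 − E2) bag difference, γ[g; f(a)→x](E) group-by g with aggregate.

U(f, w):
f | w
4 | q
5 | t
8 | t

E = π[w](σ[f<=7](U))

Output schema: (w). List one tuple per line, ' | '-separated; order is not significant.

Stepwise |·|:
  U → 3
  σ[f<=7](U) → 2
  π[w](σ[f<=7](U)) → 2

== RESULT ==
w
q
t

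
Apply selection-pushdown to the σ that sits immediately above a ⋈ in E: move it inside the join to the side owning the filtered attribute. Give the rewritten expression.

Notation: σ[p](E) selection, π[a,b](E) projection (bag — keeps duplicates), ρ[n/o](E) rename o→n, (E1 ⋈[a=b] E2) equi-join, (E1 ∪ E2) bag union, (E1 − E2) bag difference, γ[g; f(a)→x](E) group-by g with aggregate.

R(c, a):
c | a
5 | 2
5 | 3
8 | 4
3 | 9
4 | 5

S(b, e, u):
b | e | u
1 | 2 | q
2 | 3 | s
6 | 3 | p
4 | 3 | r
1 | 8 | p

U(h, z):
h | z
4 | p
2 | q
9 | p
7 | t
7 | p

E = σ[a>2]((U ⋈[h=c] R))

σ filters on a, owned by the right side.
E' = (U ⋈[h=c] σ[a>2](R))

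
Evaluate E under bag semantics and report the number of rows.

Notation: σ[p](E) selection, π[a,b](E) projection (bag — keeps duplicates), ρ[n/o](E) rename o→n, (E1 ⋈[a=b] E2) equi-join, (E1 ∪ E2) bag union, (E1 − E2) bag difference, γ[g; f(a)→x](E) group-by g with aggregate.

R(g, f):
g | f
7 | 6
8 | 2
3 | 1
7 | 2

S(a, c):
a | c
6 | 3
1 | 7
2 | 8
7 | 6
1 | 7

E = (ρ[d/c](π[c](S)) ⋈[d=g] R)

Stepwise |·|:
  S → 5
  π[c](S) → 5
  ρ[d/c](π[c](S)) → 5
  R → 4
  (ρ[d/c](π[c](S)) ⋈[d=g] R) → 6

|E| = 6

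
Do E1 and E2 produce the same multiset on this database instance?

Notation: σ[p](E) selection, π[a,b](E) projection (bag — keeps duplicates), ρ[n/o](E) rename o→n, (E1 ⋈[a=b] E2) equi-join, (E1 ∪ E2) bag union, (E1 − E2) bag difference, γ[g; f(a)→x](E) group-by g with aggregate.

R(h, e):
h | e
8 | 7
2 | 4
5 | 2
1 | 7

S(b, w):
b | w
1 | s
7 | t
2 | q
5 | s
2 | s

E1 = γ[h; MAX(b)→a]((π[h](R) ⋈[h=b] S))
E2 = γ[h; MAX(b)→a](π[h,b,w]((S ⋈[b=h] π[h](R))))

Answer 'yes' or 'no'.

E1 subexpression sizes:
  R → 4
  π[h](R) → 4
  S → 5
  (π[h](R) ⋈[h=b] S) → 4
  γ[h; MAX(b)→a]((π[h](R) ⋈[h=b] S)) → 3
E2 subexpression sizes:
  S → 5
  R → 4
  π[h](R) → 4
  (S ⋈[b=h] π[h](R)) → 4
  π[h,b,w]((S ⋈[b=h] π[h](R))) → 4
  γ[h; MAX(b)→a](π[h,b,w]((S ⋈[b=h] π[h](R)))) → 3

E1 and E2 produce the same multiset:
h | a
1 | 1
2 | 2
5 | 5

yes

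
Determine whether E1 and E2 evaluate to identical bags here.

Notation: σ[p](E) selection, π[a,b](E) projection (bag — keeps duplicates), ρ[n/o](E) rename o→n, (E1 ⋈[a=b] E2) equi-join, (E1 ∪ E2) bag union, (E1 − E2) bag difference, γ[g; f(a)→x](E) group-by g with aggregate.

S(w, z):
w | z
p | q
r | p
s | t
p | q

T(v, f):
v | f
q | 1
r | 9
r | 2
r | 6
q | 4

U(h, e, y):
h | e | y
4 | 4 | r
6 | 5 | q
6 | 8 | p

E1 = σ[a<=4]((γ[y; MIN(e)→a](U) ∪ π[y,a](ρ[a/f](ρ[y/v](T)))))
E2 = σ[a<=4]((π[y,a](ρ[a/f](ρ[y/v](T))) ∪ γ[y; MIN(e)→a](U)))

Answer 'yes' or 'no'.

E1 row counts bottom-up:
  U → 3
  γ[y; MIN(e)→a](U) → 3
  T → 5
  ρ[y/v](T) → 5
  ρ[a/f](ρ[y/v](T)) → 5
  π[y,a](ρ[a/f](ρ[y/v](T))) → 5
  (γ[y; MIN(e)→a](U) ∪ π[y,a](ρ[a/f](ρ[y/v](T)))) → 8
  σ[a<=4]((γ[y; MIN(e)→a](U) ∪ π[y,a](ρ[a/f](ρ[y/v](T))))) → 4
E2 row counts bottom-up:
  T → 5
  ρ[y/v](T) → 5
  ρ[a/f](ρ[y/v](T)) → 5
  π[y,a](ρ[a/f](ρ[y/v](T))) → 5
  U → 3
  γ[y; MIN(e)→a](U) → 3
  (π[y,a](ρ[a/f](ρ[y/v](T))) ∪ γ[y; MIN(e)→a](U)) → 8
  σ[a<=4]((π[y,a](ρ[a/f](ρ[y/v](T))) ∪ γ[y; MIN(e)→a](U))) → 4

E1 and E2 produce the same multiset:
y | a
q | 1
q | 4
r | 2
r | 4

yes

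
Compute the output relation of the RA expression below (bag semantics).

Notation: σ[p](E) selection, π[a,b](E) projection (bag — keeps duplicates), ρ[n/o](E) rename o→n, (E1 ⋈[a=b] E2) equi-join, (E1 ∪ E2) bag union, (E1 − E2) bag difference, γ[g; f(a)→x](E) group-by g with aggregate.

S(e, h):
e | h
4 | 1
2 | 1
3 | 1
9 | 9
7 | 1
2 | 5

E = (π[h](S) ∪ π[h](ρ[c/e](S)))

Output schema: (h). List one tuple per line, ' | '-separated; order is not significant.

Per-node cardinality:
  S → 6
  π[h](S) → 6
  S → 6
  ρ[c/e](S) → 6
  π[h](ρ[c/e](S)) → 6
  (π[h](S) ∪ π[h](ρ[c/e](S))) → 12

== RESULT ==
h
1
1
1
1
1
1
1
1
5
5
9
9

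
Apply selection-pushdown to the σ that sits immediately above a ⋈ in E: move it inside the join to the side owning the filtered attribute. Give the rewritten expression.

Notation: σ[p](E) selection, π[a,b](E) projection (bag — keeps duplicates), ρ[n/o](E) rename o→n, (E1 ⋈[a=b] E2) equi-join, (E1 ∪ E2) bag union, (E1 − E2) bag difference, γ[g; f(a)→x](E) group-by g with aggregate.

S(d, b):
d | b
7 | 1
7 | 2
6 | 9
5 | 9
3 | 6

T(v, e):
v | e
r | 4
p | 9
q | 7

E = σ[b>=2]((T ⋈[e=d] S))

σ filters on b, owned by the right side.
E' = (T ⋈[e=d] σ[b>=2](S))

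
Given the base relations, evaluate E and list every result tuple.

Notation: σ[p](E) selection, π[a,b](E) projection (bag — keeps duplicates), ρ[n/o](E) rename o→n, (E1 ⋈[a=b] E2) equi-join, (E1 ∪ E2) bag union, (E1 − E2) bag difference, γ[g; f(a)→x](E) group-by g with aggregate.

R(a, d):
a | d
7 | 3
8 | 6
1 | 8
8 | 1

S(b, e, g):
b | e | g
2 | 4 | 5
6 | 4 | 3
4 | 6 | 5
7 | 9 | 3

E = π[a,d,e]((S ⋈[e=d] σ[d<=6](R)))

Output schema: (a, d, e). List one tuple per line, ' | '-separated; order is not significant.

Stepwise |·|:
  S → 4
  R → 4
  σ[d<=6](R) → 3
  (S ⋈[e=d] σ[d<=6](R)) → 1
  π[a,d,e]((S ⋈[e=d] σ[d<=6](R))) → 1

== RESULT ==
a | d | e
8 | 6 | 6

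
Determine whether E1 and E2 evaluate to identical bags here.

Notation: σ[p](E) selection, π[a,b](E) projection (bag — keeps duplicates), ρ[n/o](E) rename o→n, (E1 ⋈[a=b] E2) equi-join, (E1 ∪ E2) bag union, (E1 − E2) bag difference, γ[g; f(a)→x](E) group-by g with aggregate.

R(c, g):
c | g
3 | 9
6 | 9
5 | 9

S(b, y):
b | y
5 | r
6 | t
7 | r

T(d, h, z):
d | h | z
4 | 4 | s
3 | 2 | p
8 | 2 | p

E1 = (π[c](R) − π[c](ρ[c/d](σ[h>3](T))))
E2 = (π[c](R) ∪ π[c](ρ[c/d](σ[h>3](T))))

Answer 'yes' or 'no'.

E1 row counts bottom-up:
  R → 3
  π[c](R) → 3
  T → 3
  σ[h>3](T) → 1
  ρ[c/d](σ[h>3](T)) → 1
  π[c](ρ[c/d](σ[h>3](T))) → 1
  (π[c](R) − π[c](ρ[c/d](σ[h>3](T)))) → 3
E2 row counts bottom-up:
  R → 3
  π[c](R) → 3
  T → 3
  σ[h>3](T) → 1
  ρ[c/d](σ[h>3](T)) → 1
  π[c](ρ[c/d](σ[h>3](T))) → 1
  (π[c](R) ∪ π[c](ρ[c/d](σ[h>3](T)))) → 4

E1 result:
c
3
5
6
E2 result:
c
3
4
5
6
Witness: (4,) appears 0× in E1 but 1× in E2.

no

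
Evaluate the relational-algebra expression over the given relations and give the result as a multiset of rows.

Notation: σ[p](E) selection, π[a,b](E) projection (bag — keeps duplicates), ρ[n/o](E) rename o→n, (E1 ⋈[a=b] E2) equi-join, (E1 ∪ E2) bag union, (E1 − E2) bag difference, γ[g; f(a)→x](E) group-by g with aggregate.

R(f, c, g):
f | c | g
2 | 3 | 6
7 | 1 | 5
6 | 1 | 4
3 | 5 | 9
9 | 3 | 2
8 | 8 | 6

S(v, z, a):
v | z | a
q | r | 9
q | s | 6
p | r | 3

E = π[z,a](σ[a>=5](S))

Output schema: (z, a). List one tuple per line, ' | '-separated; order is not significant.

Subexpression sizes:
  S → 3
  σ[a>=5](S) → 2
  π[z,a](σ[a>=5](S)) → 2

== RESULT ==
z | a
r | 9
s | 6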